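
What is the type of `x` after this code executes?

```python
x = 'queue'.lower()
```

str.lower() returns str

str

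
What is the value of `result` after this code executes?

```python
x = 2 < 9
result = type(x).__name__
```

x is bool; result = 'bool'

'bool'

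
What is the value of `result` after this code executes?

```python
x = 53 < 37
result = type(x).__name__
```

x is bool; result = 'bool'

'bool'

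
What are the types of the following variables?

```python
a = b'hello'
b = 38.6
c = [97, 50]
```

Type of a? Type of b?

a is assigned a bytes literal (b'...' prefix); b is assigned a number with a decimal point, so it is a float

bytes, float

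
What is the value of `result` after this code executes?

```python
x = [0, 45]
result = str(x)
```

x = [0, 45]; result = '[0, 45]'

'[0, 45]'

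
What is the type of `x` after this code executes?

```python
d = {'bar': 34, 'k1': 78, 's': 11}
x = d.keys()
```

.keys() returns dict_keys view

dict_keys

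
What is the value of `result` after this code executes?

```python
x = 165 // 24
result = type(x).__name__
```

x is int; result = 'int'

'int'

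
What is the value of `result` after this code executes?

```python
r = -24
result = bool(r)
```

r = -24; result = True

True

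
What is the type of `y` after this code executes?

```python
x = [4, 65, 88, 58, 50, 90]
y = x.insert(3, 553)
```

list.insert() returns None

NoneType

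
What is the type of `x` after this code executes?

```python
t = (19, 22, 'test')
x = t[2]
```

Index 2 of tuple is a str literal

str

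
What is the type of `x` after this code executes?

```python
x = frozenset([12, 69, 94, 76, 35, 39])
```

frozenset() returns frozenset

frozenset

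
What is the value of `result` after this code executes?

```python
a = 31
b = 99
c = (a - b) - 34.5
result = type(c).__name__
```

a is int; b is int; c is float; result = 'float'

'float'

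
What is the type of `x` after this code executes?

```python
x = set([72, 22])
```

set() constructor returns set

set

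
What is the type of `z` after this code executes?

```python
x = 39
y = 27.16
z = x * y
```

int * float = float

float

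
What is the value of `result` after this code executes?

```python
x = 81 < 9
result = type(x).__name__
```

x is bool; result = 'bool'

'bool'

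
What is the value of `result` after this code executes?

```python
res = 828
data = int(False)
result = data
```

res = 828; data = 0; result = 0

0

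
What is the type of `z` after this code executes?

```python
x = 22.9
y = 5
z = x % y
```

float % int = float

float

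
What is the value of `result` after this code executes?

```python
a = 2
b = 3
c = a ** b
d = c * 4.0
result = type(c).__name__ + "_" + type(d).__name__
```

a is int; b is int; c is int; d is float; result = 'int_float'

'int_float'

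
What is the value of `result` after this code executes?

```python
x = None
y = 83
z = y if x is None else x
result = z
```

x = None; y = 83; z = 83; result = 83

83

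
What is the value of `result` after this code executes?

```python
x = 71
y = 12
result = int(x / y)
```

x = 71; y = 12; result = 5

5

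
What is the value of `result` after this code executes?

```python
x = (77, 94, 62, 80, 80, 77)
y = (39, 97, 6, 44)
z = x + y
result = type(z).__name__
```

x is tuple; y is tuple; z is tuple; result = 'tuple'

'tuple'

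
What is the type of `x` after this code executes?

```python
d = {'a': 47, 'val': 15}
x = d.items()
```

dict.items() returns dict_items view

dict_items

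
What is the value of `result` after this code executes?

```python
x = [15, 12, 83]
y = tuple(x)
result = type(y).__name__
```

x is list; y is tuple; result = 'tuple'

'tuple'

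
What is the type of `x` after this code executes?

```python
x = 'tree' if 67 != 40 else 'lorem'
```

Both branches of conditional are str

str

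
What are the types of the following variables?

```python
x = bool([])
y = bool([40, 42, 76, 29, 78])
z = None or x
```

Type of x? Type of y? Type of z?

bool() returns bool; bool() returns bool; None or bool returns the bool

bool, bool, bool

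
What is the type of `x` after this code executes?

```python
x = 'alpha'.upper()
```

str.upper() returns str

str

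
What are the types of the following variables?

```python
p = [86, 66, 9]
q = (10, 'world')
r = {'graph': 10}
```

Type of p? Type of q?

p is assigned a list literal (square brackets); q is assigned a tuple (parenthesized, comma-separated values)

list, tuple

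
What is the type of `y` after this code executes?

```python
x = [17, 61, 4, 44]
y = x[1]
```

Indexing list[int] returns int

int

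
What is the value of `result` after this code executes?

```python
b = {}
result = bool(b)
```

b = {}; result = False

False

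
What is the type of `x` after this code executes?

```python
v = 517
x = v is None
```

'is' comparison returns bool

bool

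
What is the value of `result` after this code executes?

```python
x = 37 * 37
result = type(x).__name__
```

x is int; result = 'int'

'int'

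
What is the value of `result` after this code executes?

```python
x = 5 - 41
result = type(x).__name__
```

x is int; result = 'int'

'int'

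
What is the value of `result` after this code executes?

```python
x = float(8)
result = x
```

x = 8.0; result = 8.0

8.0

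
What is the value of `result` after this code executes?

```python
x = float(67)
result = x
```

x = 67.0; result = 67.0

67.0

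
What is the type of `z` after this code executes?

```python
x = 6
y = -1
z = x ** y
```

int ** negative = float

float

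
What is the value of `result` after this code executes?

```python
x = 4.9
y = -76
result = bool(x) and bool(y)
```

x = 4.9; y = -76; result = True

True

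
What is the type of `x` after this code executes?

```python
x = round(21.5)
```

round() with no decimal places returns int

int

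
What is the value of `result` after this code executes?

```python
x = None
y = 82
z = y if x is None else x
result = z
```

x = None; y = 82; z = 82; result = 82

82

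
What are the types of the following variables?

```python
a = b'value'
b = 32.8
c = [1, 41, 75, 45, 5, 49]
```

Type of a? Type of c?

a is assigned a bytes literal (b'...' prefix); c is assigned a list literal (square brackets)

bytes, list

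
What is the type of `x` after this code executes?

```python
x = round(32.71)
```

round() with no decimal places returns int

int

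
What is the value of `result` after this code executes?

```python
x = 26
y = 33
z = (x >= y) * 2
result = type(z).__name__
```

x is int; y is int; z is int; result = 'int'

'int'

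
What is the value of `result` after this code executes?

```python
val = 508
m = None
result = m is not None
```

val = 508; m = None; result = False

False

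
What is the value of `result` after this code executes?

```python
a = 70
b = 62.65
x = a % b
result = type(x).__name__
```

a is int; b is float; x is float; result = 'float'

'float'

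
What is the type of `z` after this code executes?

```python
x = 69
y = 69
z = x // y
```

int // int = int

int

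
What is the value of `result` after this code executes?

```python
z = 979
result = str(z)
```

z = 979; result = '979'

'979'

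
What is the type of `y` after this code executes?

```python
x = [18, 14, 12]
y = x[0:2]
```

Slicing a list returns a list

list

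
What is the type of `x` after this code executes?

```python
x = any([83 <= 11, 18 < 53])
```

any() returns bool

bool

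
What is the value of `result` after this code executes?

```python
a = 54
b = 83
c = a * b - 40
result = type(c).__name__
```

a is int; b is int; c is int; result = 'int'

'int'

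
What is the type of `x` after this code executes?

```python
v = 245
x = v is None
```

'is' comparison returns bool

bool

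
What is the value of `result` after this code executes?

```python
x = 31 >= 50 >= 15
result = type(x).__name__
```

x is bool; result = 'bool'

'bool'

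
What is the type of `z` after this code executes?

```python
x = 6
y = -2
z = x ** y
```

int ** negative = float

float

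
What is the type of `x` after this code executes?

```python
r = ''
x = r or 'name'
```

'or' returns first truthy value (str)

str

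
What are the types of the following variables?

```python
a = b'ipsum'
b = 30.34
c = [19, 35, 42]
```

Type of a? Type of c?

a is assigned a bytes literal (b'...' prefix); c is assigned a list literal (square brackets)

bytes, list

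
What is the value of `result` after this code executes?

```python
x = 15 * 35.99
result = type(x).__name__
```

x is float; result = 'float'

'float'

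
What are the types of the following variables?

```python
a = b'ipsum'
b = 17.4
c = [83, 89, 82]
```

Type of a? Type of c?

a is assigned a bytes literal (b'...' prefix); c is assigned a list literal (square brackets)

bytes, list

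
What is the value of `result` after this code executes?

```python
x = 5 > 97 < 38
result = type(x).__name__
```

x is bool; result = 'bool'

'bool'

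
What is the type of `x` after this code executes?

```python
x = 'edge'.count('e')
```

str.count() returns int

int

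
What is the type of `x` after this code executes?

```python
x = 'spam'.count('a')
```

str.count() returns int

int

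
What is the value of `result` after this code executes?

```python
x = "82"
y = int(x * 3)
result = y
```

x = '82'; y = 828282; result = 828282

828282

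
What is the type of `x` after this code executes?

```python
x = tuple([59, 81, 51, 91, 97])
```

tuple() constructor returns tuple

tuple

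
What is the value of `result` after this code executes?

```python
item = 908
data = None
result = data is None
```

item = 908; data = None; result = True

True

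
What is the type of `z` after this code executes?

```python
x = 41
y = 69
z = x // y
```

int // int = int

int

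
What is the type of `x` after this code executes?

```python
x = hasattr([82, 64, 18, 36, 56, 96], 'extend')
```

hasattr() returns bool

bool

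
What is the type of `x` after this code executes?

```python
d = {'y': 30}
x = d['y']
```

Accessing dict[str, int] with str key returns int

int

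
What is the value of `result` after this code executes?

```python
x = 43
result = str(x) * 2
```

x = 43; result = '4343'

'4343'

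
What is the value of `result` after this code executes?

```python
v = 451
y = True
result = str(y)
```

v = 451; y = True; result = 'True'

'True'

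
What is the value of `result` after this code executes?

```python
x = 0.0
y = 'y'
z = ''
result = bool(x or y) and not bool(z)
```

x = 0.0; y = 'y'; z = ''; result = True

True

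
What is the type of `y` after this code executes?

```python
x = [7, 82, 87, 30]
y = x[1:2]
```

Slicing a list returns a list

list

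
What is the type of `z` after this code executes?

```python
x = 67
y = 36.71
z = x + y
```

int + float = float

float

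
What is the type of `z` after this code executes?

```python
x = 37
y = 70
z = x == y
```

Equality comparison returns bool

bool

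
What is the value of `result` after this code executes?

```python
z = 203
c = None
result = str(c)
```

z = 203; c = None; result = 'None'

'None'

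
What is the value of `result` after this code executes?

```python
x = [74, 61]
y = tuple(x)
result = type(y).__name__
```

x is list; y is tuple; result = 'tuple'

'tuple'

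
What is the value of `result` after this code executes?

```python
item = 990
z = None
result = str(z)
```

item = 990; z = None; result = 'None'

'None'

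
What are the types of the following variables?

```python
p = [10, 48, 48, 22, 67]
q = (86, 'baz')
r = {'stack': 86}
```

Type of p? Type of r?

p is assigned a list literal (square brackets); r is assigned a dict literal ({key: value})

list, dict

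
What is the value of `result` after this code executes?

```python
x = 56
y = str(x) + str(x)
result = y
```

x = 56; y = '5656'; result = '5656'

'5656'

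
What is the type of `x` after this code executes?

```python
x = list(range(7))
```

list(range()) returns list

list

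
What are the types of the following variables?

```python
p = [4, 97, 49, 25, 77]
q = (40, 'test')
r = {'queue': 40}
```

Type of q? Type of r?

q is assigned a tuple (parenthesized, comma-separated values); r is assigned a dict literal ({key: value})

tuple, dict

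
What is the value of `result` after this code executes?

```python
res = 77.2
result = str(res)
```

res = 77.2; result = '77.2'

'77.2'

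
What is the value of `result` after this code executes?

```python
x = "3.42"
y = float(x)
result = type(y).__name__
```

x is str; y is float; result = 'float'

'float'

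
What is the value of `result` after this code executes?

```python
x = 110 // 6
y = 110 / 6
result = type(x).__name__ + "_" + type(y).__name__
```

x is int; y is float; result = 'int_float'

'int_float'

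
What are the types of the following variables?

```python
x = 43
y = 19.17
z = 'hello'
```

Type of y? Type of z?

y is assigned a number with a decimal point, so it is a float; z is assigned a quoted string literal, so it is a str

float, str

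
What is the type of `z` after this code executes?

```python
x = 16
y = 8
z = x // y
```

int // int = int

int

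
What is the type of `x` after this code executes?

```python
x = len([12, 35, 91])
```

len() always returns int

int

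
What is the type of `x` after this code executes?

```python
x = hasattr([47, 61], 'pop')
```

hasattr() returns bool

bool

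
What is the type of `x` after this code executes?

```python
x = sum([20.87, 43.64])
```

sum() of floats returns float

float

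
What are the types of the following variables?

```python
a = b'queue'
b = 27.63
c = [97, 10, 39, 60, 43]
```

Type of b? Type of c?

b is assigned a number with a decimal point, so it is a float; c is assigned a list literal (square brackets)

float, list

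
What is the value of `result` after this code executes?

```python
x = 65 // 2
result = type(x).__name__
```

x is int; result = 'int'

'int'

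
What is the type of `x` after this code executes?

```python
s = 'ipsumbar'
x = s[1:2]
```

Slicing a str returns str

str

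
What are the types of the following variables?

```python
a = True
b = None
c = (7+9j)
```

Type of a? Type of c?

a is assigned the constant True, which has type bool; c is assigned (7+9j), an int plus an imaginary literal (j suffix), which evaluates to complex

bool, complex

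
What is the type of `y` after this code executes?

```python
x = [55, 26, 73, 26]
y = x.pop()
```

list.pop() returns the popped element

int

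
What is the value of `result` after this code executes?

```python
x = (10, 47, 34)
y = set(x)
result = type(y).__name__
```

x is tuple; y is set; result = 'set'

'set'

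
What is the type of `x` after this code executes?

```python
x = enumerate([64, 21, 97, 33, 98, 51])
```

enumerate() returns an enumerate object

enumerate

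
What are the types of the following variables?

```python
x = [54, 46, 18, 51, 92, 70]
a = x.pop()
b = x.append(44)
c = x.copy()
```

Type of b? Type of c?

append() returns None; copy() returns list

NoneType, list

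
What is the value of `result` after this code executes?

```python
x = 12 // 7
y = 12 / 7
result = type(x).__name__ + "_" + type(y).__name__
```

x is int; y is float; result = 'int_float'

'int_float'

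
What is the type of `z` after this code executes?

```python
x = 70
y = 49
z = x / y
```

int / int = float

float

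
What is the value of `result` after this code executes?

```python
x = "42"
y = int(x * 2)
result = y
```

x = '42'; y = 4242; result = 4242

4242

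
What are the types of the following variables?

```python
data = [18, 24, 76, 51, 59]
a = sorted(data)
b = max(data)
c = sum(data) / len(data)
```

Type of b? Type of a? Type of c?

max of ints returns int; sorted() returns list; int / int = float

int, list, float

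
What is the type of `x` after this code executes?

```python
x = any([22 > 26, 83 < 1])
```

any() returns bool

bool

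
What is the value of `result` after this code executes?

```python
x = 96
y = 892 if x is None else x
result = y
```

x = 96; y = 96; result = 96

96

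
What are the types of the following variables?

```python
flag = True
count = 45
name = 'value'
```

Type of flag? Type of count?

flag is assigned the constant True, which has type bool; count is assigned a bare integer (no decimal point), so it is an int

bool, int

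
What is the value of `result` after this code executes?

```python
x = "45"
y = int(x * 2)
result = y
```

x = '45'; y = 4545; result = 4545

4545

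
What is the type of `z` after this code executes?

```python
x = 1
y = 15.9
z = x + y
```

int + float = float

float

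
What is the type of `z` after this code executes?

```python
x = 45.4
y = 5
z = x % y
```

float % int = float

float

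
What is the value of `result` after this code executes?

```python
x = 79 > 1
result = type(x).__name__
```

x is bool; result = 'bool'

'bool'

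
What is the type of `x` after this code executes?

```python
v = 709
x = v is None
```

'is' comparison returns bool

bool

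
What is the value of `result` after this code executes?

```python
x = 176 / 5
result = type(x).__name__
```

x is float; result = 'float'

'float'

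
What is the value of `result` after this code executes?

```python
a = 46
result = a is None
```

a = 46; result = False

False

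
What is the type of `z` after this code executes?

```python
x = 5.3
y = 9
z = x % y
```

float % int = float

float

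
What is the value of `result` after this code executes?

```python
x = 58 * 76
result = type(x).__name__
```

x is int; result = 'int'

'int'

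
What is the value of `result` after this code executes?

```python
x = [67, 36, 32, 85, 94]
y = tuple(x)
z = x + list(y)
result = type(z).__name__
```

x is list; y is tuple; z is list; result = 'list'

'list'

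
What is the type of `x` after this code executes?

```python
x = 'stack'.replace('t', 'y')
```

str.replace() returns str

str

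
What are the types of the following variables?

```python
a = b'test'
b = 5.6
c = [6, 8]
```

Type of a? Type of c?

a is assigned a bytes literal (b'...' prefix); c is assigned a list literal (square brackets)

bytes, list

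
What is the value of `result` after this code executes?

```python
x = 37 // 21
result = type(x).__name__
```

x is int; result = 'int'

'int'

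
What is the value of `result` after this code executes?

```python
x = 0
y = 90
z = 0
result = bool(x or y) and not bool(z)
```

x = 0; y = 90; z = 0; result = True

True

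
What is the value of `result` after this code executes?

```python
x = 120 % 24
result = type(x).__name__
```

x is int; result = 'int'

'int'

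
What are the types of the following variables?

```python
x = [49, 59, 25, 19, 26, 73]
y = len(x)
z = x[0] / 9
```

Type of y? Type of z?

len() returns int; int / int = float

int, float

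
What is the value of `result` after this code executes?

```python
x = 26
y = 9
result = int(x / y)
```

x = 26; y = 9; result = 2

2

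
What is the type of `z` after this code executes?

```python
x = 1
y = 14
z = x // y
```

int // int = int

int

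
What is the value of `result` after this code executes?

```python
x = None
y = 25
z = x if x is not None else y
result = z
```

x = None; y = 25; z = 25; result = 25

25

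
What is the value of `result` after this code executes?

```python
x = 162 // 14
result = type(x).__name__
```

x is int; result = 'int'

'int'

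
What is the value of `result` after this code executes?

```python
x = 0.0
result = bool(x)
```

x = 0.0; result = False

False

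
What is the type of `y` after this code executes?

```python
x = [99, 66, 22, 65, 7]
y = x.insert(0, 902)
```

list.insert() returns None

NoneType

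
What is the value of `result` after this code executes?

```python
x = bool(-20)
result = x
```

x = True; result = True

True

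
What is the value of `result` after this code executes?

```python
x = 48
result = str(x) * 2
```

x = 48; result = '4848'

'4848'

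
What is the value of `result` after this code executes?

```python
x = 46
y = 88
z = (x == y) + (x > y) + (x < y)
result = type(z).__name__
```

x is int; y is int; z is int; result = 'int'

'int'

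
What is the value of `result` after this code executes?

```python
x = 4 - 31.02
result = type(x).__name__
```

x is float; result = 'float'

'float'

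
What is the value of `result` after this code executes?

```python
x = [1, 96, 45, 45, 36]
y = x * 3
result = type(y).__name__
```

x is list; y is list; result = 'list'

'list'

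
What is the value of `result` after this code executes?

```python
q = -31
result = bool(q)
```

q = -31; result = True

True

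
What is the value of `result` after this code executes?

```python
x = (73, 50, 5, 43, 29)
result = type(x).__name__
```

x is tuple; result = 'tuple'

'tuple'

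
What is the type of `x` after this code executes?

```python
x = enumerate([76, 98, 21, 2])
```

enumerate() returns an enumerate object

enumerate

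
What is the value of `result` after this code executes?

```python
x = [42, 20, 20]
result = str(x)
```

x = [42, 20, 20]; result = '[42, 20, 20]'

'[42, 20, 20]'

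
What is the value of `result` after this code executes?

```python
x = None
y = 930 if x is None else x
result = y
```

x = None; y = 930; result = 930

930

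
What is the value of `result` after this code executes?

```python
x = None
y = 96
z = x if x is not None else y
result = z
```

x = None; y = 96; z = 96; result = 96

96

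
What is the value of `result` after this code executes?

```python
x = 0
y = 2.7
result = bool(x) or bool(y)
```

x = 0; y = 2.7; result = True

True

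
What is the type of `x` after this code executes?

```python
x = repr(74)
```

repr() returns str

str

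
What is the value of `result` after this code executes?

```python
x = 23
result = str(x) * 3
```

x = 23; result = '232323'

'232323'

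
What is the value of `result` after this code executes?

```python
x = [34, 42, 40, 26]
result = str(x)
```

x = [34, 42, 40, 26]; result = '[34, 42, 40, 26]'

'[34, 42, 40, 26]'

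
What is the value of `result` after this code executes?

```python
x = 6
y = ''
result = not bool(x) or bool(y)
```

x = 6; y = ''; result = False

False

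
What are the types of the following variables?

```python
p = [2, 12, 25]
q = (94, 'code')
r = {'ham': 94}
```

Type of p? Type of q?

p is assigned a list literal (square brackets); q is assigned a tuple (parenthesized, comma-separated values)

list, tuple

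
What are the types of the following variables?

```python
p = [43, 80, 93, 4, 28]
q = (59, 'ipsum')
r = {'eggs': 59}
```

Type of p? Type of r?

p is assigned a list literal (square brackets); r is assigned a dict literal ({key: value})

list, dict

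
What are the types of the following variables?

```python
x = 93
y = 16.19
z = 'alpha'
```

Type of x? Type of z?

x is assigned a bare integer (no decimal point), so it is an int; z is assigned a quoted string literal, so it is a str

int, str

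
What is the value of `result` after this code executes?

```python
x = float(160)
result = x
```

x = 160.0; result = 160.0

160.0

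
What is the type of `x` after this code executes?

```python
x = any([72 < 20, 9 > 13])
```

any() returns bool

bool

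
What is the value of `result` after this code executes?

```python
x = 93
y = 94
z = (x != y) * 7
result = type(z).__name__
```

x is int; y is int; z is int; result = 'int'

'int'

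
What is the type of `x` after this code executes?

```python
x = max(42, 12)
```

max() of ints returns int

int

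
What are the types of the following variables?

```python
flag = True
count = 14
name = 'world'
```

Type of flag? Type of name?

flag is assigned the constant True, which has type bool; name is assigned a quoted string literal, so it is a str

bool, str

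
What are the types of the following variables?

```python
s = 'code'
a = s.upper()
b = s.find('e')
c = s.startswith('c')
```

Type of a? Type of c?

upper() returns str; startswith() returns bool

str, bool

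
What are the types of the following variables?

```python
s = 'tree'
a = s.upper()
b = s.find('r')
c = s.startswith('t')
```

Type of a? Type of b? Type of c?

upper() returns str; find() returns int; startswith() returns bool

str, int, bool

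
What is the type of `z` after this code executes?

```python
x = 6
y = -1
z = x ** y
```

int ** negative = float

float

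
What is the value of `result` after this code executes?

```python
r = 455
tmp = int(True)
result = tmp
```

r = 455; tmp = 1; result = 1

1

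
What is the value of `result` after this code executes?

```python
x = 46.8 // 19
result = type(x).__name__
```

x is float; result = 'float'

'float'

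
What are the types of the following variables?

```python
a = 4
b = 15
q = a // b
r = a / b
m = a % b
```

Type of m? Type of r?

% of ints returns int; / returns float

int, float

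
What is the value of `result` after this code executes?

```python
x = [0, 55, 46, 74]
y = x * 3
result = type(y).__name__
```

x is list; y is list; result = 'list'

'list'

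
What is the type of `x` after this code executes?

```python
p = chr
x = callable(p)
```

callable() returns bool

bool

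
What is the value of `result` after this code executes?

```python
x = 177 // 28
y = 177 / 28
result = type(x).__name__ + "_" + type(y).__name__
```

x is int; y is float; result = 'int_float'

'int_float'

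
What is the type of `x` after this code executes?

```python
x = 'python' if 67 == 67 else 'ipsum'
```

Both branches of conditional are str

str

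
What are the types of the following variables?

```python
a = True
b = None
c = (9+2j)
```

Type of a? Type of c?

a is assigned the constant True, which has type bool; c is assigned (9+2j), an int plus an imaginary literal (j suffix), which evaluates to complex

bool, complex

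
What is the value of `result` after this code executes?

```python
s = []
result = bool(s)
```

s = []; result = False

False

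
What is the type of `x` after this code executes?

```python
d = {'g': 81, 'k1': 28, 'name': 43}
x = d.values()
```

.values() returns dict_values view

dict_values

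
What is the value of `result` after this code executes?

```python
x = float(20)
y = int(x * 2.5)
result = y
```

x = 20.0; y = 50; result = 50

50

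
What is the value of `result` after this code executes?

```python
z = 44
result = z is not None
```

z = 44; result = True

True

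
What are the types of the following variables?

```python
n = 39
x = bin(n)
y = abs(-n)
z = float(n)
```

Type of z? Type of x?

float() returns float; bin() returns str

float, str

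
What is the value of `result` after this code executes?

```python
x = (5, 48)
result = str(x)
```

x = (5, 48); result = '(5, 48)'

'(5, 48)'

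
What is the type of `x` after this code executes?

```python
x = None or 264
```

'or' with None returns the other truthy value

int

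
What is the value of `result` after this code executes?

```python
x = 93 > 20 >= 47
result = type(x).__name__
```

x is bool; result = 'bool'

'bool'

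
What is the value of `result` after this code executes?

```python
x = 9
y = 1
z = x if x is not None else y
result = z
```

x = 9; y = 1; z = 9; result = 9

9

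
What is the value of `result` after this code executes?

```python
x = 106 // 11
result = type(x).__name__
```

x is int; result = 'int'

'int'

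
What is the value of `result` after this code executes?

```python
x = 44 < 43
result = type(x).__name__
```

x is bool; result = 'bool'

'bool'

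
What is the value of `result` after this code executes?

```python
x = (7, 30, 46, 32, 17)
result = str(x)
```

x = (7, 30, 46, 32, 17); result = '(7, 30, 46, 32, 17)'

'(7, 30, 46, 32, 17)'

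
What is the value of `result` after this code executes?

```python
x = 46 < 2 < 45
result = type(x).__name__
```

x is bool; result = 'bool'

'bool'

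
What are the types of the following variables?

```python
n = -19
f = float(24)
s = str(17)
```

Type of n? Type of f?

n is assigned a bare integer (no decimal point), so it is an int; f is assigned the result of calling float(), which returns a float

int, float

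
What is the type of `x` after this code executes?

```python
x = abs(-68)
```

abs() of int returns int

int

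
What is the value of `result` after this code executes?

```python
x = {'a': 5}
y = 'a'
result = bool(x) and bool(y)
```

x = {'a': 5}; y = 'a'; result = True

True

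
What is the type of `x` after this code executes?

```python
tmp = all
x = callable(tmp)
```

callable() returns bool

bool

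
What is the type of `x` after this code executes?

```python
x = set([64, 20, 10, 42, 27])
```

set() constructor returns set

set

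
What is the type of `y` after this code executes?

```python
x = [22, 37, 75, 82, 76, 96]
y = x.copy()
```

list.copy() returns list

list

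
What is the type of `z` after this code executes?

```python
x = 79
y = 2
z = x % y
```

int % int = int

int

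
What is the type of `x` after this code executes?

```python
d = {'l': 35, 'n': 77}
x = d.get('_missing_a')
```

dict.get() returns None when key not found

NoneType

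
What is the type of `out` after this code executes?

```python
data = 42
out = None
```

None has type NoneType

NoneType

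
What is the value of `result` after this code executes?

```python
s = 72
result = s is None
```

s = 72; result = False

False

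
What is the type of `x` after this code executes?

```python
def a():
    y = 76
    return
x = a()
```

Bare return returns None

NoneType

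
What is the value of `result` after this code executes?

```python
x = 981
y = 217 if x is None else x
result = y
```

x = 981; y = 981; result = 981

981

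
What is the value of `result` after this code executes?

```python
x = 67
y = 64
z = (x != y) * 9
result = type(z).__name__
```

x is int; y is int; z is int; result = 'int'

'int'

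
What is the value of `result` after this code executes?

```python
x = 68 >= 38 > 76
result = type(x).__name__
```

x is bool; result = 'bool'

'bool'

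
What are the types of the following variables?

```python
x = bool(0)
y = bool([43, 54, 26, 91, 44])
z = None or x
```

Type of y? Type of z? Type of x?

bool() returns bool; None or bool returns the bool; bool() returns bool

bool, bool, bool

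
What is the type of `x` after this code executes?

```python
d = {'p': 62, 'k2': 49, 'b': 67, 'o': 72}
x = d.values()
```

.values() returns dict_values view

dict_values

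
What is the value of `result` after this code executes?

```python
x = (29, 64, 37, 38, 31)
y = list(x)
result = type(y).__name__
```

x is tuple; y is list; result = 'list'

'list'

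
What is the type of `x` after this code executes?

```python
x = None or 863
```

'or' with None returns the other truthy value

int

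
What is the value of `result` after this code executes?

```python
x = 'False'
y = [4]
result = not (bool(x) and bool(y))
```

x = 'False'; y = [4]; result = False

False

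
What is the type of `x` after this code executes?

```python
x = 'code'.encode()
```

str.encode() returns bytes

bytes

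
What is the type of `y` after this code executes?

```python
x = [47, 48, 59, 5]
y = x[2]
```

Indexing list[int] returns int

int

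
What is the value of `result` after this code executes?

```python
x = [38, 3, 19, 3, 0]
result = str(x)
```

x = [38, 3, 19, 3, 0]; result = '[38, 3, 19, 3, 0]'

'[38, 3, 19, 3, 0]'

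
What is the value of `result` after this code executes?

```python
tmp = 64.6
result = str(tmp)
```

tmp = 64.6; result = '64.6'

'64.6'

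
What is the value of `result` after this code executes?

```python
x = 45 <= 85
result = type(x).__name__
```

x is bool; result = 'bool'

'bool'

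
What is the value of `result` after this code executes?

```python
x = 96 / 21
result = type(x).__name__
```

x is float; result = 'float'

'float'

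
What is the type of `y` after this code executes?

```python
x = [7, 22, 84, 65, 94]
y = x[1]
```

Indexing list[int] returns int

int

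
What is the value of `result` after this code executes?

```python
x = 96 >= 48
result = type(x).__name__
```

x is bool; result = 'bool'

'bool'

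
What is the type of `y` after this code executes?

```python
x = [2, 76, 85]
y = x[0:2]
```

Slicing a list returns a list

list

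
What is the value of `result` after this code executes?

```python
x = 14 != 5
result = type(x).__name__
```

x is bool; result = 'bool'

'bool'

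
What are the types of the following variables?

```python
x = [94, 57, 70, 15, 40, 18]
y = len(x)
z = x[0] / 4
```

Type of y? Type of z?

len() returns int; int / int = float

int, float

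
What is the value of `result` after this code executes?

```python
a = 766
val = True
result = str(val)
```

a = 766; val = True; result = 'True'

'True'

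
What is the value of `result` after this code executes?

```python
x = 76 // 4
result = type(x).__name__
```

x is int; result = 'int'

'int'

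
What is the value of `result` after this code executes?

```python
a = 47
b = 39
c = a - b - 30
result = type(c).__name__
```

a is int; b is int; c is int; result = 'int'

'int'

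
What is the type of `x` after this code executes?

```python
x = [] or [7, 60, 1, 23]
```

'or' returns first truthy value (list)

list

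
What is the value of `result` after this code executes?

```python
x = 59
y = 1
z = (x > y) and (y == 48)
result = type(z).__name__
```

x is int; y is int; z is bool; result = 'bool'

'bool'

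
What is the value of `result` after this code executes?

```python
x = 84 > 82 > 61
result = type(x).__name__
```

x is bool; result = 'bool'

'bool'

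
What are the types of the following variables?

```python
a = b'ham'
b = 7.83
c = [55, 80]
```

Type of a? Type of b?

a is assigned a bytes literal (b'...' prefix); b is assigned a number with a decimal point, so it is a float

bytes, float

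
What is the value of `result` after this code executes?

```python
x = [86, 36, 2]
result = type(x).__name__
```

x is list; result = 'list'

'list'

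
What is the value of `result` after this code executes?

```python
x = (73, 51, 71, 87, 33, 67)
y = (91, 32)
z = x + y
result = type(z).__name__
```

x is tuple; y is tuple; z is tuple; result = 'tuple'

'tuple'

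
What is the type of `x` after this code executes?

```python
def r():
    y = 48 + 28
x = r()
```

Function without return returns None

NoneType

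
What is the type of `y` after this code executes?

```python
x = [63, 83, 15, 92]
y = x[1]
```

Indexing list[int] returns int

int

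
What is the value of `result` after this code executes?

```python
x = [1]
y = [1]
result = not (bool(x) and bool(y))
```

x = [1]; y = [1]; result = False

False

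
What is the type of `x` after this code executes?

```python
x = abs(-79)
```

abs() of int returns int

int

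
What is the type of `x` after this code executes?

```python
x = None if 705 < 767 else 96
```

705 < 767 is True, so the if branch is taken

NoneType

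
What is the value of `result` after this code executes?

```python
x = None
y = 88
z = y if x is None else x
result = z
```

x = None; y = 88; z = 88; result = 88

88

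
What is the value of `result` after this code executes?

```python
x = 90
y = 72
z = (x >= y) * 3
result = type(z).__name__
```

x is int; y is int; z is int; result = 'int'

'int'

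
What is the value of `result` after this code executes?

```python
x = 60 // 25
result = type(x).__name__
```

x is int; result = 'int'

'int'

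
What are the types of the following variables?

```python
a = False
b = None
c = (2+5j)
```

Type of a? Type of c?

a is assigned the constant False, which has type bool; c is assigned (2+5j), an int plus an imaginary literal (j suffix), which evaluates to complex

bool, complex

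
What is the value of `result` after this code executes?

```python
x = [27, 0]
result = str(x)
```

x = [27, 0]; result = '[27, 0]'

'[27, 0]'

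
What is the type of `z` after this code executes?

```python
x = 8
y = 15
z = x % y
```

int % int = int

int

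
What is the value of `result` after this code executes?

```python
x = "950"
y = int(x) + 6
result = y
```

x = '950'; y = 956; result = 956

956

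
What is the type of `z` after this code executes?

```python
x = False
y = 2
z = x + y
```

bool + int = int (bool is subclass of int)

int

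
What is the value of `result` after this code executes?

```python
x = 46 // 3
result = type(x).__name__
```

x is int; result = 'int'

'int'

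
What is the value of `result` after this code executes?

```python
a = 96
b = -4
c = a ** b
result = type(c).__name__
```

a is int; b is int; c is float; result = 'float'

'float'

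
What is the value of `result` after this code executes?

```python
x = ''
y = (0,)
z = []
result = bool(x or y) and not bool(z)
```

x = ''; y = (0,); z = []; result = True

True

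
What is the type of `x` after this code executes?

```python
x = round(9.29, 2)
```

round() with decimal places returns float

float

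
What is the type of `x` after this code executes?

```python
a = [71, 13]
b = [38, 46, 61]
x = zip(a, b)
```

zip() returns a zip object

zip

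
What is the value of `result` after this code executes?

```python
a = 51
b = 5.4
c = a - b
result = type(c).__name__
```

a is int; b is float; c is float; result = 'float'

'float'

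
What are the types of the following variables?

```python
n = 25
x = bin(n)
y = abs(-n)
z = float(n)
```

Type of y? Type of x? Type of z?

abs() of int returns int; bin() returns str; float() returns float

int, str, float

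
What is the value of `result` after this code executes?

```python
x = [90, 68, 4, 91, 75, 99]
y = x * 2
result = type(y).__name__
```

x is list; y is list; result = 'list'

'list'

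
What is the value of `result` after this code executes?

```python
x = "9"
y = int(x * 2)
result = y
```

x = '9'; y = 99; result = 99

99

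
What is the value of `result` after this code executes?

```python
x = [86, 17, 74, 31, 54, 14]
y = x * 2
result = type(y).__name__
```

x is list; y is list; result = 'list'

'list'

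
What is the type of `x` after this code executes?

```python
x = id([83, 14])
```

id() returns int

int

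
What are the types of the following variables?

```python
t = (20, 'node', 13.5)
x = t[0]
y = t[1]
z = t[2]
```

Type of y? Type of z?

tuple[1] is str; tuple[2] is float

str, float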